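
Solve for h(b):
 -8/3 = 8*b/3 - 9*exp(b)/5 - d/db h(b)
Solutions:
 h(b) = C1 + 4*b^2/3 + 8*b/3 - 9*exp(b)/5


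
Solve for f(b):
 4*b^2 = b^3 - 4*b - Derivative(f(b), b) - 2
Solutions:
 f(b) = C1 + b^4/4 - 4*b^3/3 - 2*b^2 - 2*b


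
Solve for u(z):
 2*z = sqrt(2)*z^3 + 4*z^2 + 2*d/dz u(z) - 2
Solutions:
 u(z) = C1 - sqrt(2)*z^4/8 - 2*z^3/3 + z^2/2 + z


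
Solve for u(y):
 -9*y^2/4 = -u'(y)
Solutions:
 u(y) = C1 + 3*y^3/4


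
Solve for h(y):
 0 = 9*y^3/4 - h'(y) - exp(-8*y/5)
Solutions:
 h(y) = C1 + 9*y^4/16 + 5*exp(-8*y/5)/8


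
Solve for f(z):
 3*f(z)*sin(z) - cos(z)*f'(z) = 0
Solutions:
 f(z) = C1/cos(z)^3


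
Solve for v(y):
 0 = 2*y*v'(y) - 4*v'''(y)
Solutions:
 v(y) = C1 + Integral(C2*airyai(2^(2/3)*y/2) + C3*airybi(2^(2/3)*y/2), y)


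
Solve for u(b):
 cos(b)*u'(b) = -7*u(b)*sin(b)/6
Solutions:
 u(b) = C1*cos(b)^(7/6)


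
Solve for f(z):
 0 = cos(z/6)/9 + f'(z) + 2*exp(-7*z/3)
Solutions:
 f(z) = C1 - 2*sin(z/6)/3 + 6*exp(-7*z/3)/7


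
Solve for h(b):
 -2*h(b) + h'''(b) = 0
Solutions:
 h(b) = C3*exp(2^(1/3)*b) + (C1*sin(2^(1/3)*sqrt(3)*b/2) + C2*cos(2^(1/3)*sqrt(3)*b/2))*exp(-2^(1/3)*b/2)


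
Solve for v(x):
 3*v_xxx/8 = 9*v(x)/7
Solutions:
 v(x) = C3*exp(2*3^(1/3)*7^(2/3)*x/7) + (C1*sin(3^(5/6)*7^(2/3)*x/7) + C2*cos(3^(5/6)*7^(2/3)*x/7))*exp(-3^(1/3)*7^(2/3)*x/7)


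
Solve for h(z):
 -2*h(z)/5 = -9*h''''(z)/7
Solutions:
 h(z) = C1*exp(-14^(1/4)*sqrt(3)*5^(3/4)*z/15) + C2*exp(14^(1/4)*sqrt(3)*5^(3/4)*z/15) + C3*sin(14^(1/4)*sqrt(3)*5^(3/4)*z/15) + C4*cos(14^(1/4)*sqrt(3)*5^(3/4)*z/15)


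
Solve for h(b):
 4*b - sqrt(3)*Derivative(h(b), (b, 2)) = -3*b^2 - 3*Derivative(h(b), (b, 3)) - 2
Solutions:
 h(b) = C1 + C2*b + C3*exp(sqrt(3)*b/3) + sqrt(3)*b^4/12 + b^3*(2*sqrt(3)/9 + 1) + b^2*(2 + 10*sqrt(3)/3)


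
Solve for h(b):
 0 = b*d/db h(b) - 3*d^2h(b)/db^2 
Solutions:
 h(b) = C1 + C2*erfi(sqrt(6)*b/6)


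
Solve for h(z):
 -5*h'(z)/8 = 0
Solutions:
 h(z) = C1


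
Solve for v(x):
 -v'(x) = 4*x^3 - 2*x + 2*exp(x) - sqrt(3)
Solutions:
 v(x) = C1 - x^4 + x^2 + sqrt(3)*x - 2*exp(x)


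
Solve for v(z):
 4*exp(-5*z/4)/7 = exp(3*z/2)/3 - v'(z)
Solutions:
 v(z) = C1 + 2*exp(3*z/2)/9 + 16*exp(-5*z/4)/35


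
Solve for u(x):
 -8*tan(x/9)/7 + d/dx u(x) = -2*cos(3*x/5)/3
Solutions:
 u(x) = C1 - 72*log(cos(x/9))/7 - 10*sin(3*x/5)/9


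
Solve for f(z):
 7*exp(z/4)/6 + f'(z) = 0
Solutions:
 f(z) = C1 - 14*exp(z/4)/3


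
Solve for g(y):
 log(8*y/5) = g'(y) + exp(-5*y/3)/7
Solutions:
 g(y) = C1 + y*log(y) + y*(-log(5) - 1 + 3*log(2)) + 3*exp(-5*y/3)/35


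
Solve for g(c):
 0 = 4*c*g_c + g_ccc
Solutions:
 g(c) = C1 + Integral(C2*airyai(-2^(2/3)*c) + C3*airybi(-2^(2/3)*c), c)


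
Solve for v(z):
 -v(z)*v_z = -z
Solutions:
 v(z) = -sqrt(C1 + z^2)
 v(z) = sqrt(C1 + z^2)


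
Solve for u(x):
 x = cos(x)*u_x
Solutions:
 u(x) = C1 + Integral(x/cos(x), x)


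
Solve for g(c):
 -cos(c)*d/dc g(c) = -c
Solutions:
 g(c) = C1 + Integral(c/cos(c), c)


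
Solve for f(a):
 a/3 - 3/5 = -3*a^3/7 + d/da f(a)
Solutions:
 f(a) = C1 + 3*a^4/28 + a^2/6 - 3*a/5


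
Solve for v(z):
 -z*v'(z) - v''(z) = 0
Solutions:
 v(z) = C1 + C2*erf(sqrt(2)*z/2)


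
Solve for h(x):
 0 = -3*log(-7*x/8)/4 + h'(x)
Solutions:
 h(x) = C1 + 3*x*log(-x)/4 + 3*x*(-3*log(2) - 1 + log(7))/4


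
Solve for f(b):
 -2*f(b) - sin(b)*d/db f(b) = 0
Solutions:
 f(b) = C1*(cos(b) + 1)/(cos(b) - 1)


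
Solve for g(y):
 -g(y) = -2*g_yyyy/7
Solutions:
 g(y) = C1*exp(-2^(3/4)*7^(1/4)*y/2) + C2*exp(2^(3/4)*7^(1/4)*y/2) + C3*sin(2^(3/4)*7^(1/4)*y/2) + C4*cos(2^(3/4)*7^(1/4)*y/2)


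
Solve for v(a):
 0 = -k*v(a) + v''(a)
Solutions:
 v(a) = C1*exp(-a*sqrt(k)) + C2*exp(a*sqrt(k))


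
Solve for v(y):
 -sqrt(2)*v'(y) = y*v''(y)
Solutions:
 v(y) = C1 + C2*y^(1 - sqrt(2))


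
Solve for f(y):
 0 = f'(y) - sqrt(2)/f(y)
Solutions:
 f(y) = -sqrt(C1 + 2*sqrt(2)*y)
 f(y) = sqrt(C1 + 2*sqrt(2)*y)


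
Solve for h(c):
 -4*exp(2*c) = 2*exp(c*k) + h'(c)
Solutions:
 h(c) = C1 - 2*exp(2*c) - 2*exp(c*k)/k


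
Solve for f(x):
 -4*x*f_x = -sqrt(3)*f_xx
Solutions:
 f(x) = C1 + C2*erfi(sqrt(2)*3^(3/4)*x/3)


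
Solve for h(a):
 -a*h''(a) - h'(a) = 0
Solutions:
 h(a) = C1 + C2*log(a)


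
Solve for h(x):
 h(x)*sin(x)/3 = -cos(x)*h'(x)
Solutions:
 h(x) = C1*cos(x)^(1/3)


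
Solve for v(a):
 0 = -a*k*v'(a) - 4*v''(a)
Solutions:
 v(a) = Piecewise((-sqrt(2)*sqrt(pi)*C1*erf(sqrt(2)*a*sqrt(k)/4)/sqrt(k) - C2, (k > 0) | (k < 0)), (-C1*a - C2, True))


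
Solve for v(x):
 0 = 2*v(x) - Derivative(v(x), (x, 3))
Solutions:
 v(x) = C3*exp(2^(1/3)*x) + (C1*sin(2^(1/3)*sqrt(3)*x/2) + C2*cos(2^(1/3)*sqrt(3)*x/2))*exp(-2^(1/3)*x/2)


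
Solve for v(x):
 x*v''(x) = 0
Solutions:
 v(x) = C1 + C2*x


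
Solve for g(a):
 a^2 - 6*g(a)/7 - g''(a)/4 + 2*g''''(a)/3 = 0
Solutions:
 g(a) = C1*exp(-sqrt(21)*a*sqrt(7 + sqrt(1841))/28) + C2*exp(sqrt(21)*a*sqrt(7 + sqrt(1841))/28) + C3*sin(sqrt(21)*a*sqrt(-7 + sqrt(1841))/28) + C4*cos(sqrt(21)*a*sqrt(-7 + sqrt(1841))/28) + 7*a^2/6 - 49/72


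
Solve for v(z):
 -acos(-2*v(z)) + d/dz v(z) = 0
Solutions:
 Integral(1/acos(-2*_y), (_y, v(z))) = C1 + z


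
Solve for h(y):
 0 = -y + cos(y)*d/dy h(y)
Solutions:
 h(y) = C1 + Integral(y/cos(y), y)


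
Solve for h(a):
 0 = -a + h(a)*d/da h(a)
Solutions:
 h(a) = -sqrt(C1 + a^2)
 h(a) = sqrt(C1 + a^2)


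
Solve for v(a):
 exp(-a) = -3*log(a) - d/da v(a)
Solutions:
 v(a) = C1 - 3*a*log(a) + 3*a + exp(-a)


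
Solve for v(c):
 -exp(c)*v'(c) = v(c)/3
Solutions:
 v(c) = C1*exp(exp(-c)/3)


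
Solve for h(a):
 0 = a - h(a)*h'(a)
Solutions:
 h(a) = -sqrt(C1 + a^2)
 h(a) = sqrt(C1 + a^2)


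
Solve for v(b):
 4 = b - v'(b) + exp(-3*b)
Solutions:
 v(b) = C1 + b^2/2 - 4*b - exp(-3*b)/3


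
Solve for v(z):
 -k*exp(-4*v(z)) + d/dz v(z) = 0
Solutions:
 v(z) = log(-I*(C1 + 4*k*z)^(1/4))
 v(z) = log(I*(C1 + 4*k*z)^(1/4))
 v(z) = log(-(C1 + 4*k*z)^(1/4))
 v(z) = log(C1 + 4*k*z)/4


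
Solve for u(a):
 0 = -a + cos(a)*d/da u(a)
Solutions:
 u(a) = C1 + Integral(a/cos(a), a)


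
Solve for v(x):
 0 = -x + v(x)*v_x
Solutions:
 v(x) = -sqrt(C1 + x^2)
 v(x) = sqrt(C1 + x^2)


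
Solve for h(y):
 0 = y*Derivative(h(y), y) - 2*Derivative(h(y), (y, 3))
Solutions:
 h(y) = C1 + Integral(C2*airyai(2^(2/3)*y/2) + C3*airybi(2^(2/3)*y/2), y)


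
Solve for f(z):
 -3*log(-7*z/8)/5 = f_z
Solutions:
 f(z) = C1 - 3*z*log(-z)/5 + 3*z*(-log(7) + 1 + 3*log(2))/5


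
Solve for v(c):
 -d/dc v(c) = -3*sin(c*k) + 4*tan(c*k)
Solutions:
 v(c) = C1 - 4*Piecewise((-log(cos(c*k))/k, Ne(k, 0)), (0, True)) + 3*Piecewise((-cos(c*k)/k, Ne(k, 0)), (0, True))


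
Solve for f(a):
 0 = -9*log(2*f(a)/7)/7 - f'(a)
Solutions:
 7*Integral(1/(log(_y) - log(7) + log(2)), (_y, f(a)))/9 = C1 - a


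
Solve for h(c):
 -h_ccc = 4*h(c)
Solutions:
 h(c) = C3*exp(-2^(2/3)*c) + (C1*sin(2^(2/3)*sqrt(3)*c/2) + C2*cos(2^(2/3)*sqrt(3)*c/2))*exp(2^(2/3)*c/2)


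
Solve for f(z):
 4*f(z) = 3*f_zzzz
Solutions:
 f(z) = C1*exp(-sqrt(2)*3^(3/4)*z/3) + C2*exp(sqrt(2)*3^(3/4)*z/3) + C3*sin(sqrt(2)*3^(3/4)*z/3) + C4*cos(sqrt(2)*3^(3/4)*z/3)


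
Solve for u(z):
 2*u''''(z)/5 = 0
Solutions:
 u(z) = C1 + C2*z + C3*z^2 + C4*z^3


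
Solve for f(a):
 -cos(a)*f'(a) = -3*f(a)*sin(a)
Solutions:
 f(a) = C1/cos(a)^3


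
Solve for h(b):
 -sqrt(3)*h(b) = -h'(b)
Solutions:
 h(b) = C1*exp(sqrt(3)*b)


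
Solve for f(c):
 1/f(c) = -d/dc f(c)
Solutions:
 f(c) = -sqrt(C1 - 2*c)
 f(c) = sqrt(C1 - 2*c)


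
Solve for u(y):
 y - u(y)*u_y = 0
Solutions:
 u(y) = -sqrt(C1 + y^2)
 u(y) = sqrt(C1 + y^2)


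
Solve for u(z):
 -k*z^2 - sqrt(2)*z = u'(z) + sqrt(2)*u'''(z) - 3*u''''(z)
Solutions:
 u(z) = C1 + C2*exp(z*(-2^(2/3)*(4*sqrt(2) + 243 + sqrt(-32 + (4*sqrt(2) + 243)^2))^(1/3) - 4*2^(1/3)/(4*sqrt(2) + 243 + sqrt(-32 + (4*sqrt(2) + 243)^2))^(1/3) + 4*sqrt(2))/36)*sin(2^(1/3)*sqrt(3)*z*(-2^(1/3)*(4*sqrt(2) + 243 + sqrt(-32 + (4*sqrt(2) + 243)^2))^(1/3) + 4/(4*sqrt(2) + 243 + sqrt(-32 + (4*sqrt(2) + 243)^2))^(1/3))/36) + C3*exp(z*(-2^(2/3)*(4*sqrt(2) + 243 + sqrt(-32 + (4*sqrt(2) + 243)^2))^(1/3) - 4*2^(1/3)/(4*sqrt(2) + 243 + sqrt(-32 + (4*sqrt(2) + 243)^2))^(1/3) + 4*sqrt(2))/36)*cos(2^(1/3)*sqrt(3)*z*(-2^(1/3)*(4*sqrt(2) + 243 + sqrt(-32 + (4*sqrt(2) + 243)^2))^(1/3) + 4/(4*sqrt(2) + 243 + sqrt(-32 + (4*sqrt(2) + 243)^2))^(1/3))/36) + C4*exp(z*(4*2^(1/3)/(4*sqrt(2) + 243 + sqrt(-32 + (4*sqrt(2) + 243)^2))^(1/3) + 2*sqrt(2) + 2^(2/3)*(4*sqrt(2) + 243 + sqrt(-32 + (4*sqrt(2) + 243)^2))^(1/3))/18) - k*z^3/3 + 2*sqrt(2)*k*z - sqrt(2)*z^2/2


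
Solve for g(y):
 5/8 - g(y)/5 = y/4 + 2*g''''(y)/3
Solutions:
 g(y) = -5*y/4 + (C1*sin(5^(3/4)*6^(1/4)*y/10) + C2*cos(5^(3/4)*6^(1/4)*y/10))*exp(-5^(3/4)*6^(1/4)*y/10) + (C3*sin(5^(3/4)*6^(1/4)*y/10) + C4*cos(5^(3/4)*6^(1/4)*y/10))*exp(5^(3/4)*6^(1/4)*y/10) + 25/8


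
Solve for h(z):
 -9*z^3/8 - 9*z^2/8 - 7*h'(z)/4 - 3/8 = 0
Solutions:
 h(z) = C1 - 9*z^4/56 - 3*z^3/14 - 3*z/14


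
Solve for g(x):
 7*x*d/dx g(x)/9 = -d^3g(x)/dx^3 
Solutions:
 g(x) = C1 + Integral(C2*airyai(-21^(1/3)*x/3) + C3*airybi(-21^(1/3)*x/3), x)


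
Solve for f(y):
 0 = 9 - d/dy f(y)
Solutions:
 f(y) = C1 + 9*y


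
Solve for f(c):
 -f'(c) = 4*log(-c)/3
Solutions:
 f(c) = C1 - 4*c*log(-c)/3 + 4*c/3


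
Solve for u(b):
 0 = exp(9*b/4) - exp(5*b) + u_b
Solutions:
 u(b) = C1 - 4*exp(9*b/4)/9 + exp(5*b)/5


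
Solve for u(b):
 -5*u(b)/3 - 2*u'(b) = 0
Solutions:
 u(b) = C1*exp(-5*b/6)


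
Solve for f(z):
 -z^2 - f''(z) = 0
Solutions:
 f(z) = C1 + C2*z - z^4/12


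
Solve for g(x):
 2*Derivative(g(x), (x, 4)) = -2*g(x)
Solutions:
 g(x) = (C1*sin(sqrt(2)*x/2) + C2*cos(sqrt(2)*x/2))*exp(-sqrt(2)*x/2) + (C3*sin(sqrt(2)*x/2) + C4*cos(sqrt(2)*x/2))*exp(sqrt(2)*x/2)


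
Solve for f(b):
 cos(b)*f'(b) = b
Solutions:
 f(b) = C1 + Integral(b/cos(b), b)


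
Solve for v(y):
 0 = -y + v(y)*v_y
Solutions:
 v(y) = -sqrt(C1 + y^2)
 v(y) = sqrt(C1 + y^2)


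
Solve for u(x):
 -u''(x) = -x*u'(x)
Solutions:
 u(x) = C1 + C2*erfi(sqrt(2)*x/2)


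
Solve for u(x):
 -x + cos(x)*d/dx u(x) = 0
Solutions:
 u(x) = C1 + Integral(x/cos(x), x)


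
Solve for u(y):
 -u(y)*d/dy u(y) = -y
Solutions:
 u(y) = -sqrt(C1 + y^2)
 u(y) = sqrt(C1 + y^2)


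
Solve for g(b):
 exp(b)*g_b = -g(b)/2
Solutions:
 g(b) = C1*exp(exp(-b)/2)


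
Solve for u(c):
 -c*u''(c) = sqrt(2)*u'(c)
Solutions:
 u(c) = C1 + C2*c^(1 - sqrt(2))


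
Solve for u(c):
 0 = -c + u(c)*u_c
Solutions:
 u(c) = -sqrt(C1 + c^2)
 u(c) = sqrt(C1 + c^2)


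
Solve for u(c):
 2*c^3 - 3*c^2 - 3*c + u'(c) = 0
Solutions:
 u(c) = C1 - c^4/2 + c^3 + 3*c^2/2


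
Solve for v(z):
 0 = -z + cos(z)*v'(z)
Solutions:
 v(z) = C1 + Integral(z/cos(z), z)


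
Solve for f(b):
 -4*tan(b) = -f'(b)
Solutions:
 f(b) = C1 - 4*log(cos(b))


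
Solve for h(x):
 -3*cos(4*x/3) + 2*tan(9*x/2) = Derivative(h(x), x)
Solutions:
 h(x) = C1 - 4*log(cos(9*x/2))/9 - 9*sin(4*x/3)/4


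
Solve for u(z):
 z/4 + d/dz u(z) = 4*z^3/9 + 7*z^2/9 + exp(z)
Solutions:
 u(z) = C1 + z^4/9 + 7*z^3/27 - z^2/8 + exp(z)


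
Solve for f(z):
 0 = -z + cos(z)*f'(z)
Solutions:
 f(z) = C1 + Integral(z/cos(z), z)


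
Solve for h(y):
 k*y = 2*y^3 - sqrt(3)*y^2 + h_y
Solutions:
 h(y) = C1 + k*y^2/2 - y^4/2 + sqrt(3)*y^3/3


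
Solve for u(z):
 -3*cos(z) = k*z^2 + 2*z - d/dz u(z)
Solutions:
 u(z) = C1 + k*z^3/3 + z^2 + 3*sin(z)


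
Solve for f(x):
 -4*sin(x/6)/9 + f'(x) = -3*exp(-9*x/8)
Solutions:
 f(x) = C1 - 8*cos(x/6)/3 + 8*exp(-9*x/8)/3


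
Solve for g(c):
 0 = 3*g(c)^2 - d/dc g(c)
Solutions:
 g(c) = -1/(C1 + 3*c)


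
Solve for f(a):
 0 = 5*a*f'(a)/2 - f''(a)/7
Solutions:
 f(a) = C1 + C2*erfi(sqrt(35)*a/2)


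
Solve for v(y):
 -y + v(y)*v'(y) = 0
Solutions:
 v(y) = -sqrt(C1 + y^2)
 v(y) = sqrt(C1 + y^2)


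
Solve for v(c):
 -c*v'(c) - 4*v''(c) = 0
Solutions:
 v(c) = C1 + C2*erf(sqrt(2)*c/4)


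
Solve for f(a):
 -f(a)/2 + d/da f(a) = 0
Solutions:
 f(a) = C1*exp(a/2)


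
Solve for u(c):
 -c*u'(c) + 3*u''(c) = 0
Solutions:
 u(c) = C1 + C2*erfi(sqrt(6)*c/6)


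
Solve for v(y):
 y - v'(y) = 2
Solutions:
 v(y) = C1 + y^2/2 - 2*y


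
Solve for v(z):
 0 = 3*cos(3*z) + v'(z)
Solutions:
 v(z) = C1 - sin(3*z)


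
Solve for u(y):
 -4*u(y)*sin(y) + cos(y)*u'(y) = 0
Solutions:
 u(y) = C1/cos(y)^4


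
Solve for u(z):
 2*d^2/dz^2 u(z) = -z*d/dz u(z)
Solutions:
 u(z) = C1 + C2*erf(z/2)


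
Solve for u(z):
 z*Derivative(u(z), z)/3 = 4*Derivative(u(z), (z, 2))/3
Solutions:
 u(z) = C1 + C2*erfi(sqrt(2)*z/4)


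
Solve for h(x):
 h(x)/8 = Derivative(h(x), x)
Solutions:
 h(x) = C1*exp(x/8)


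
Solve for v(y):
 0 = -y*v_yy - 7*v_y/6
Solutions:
 v(y) = C1 + C2/y^(1/6)


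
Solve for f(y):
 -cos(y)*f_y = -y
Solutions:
 f(y) = C1 + Integral(y/cos(y), y)


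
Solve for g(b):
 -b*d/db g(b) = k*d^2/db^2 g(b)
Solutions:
 g(b) = C1 + C2*sqrt(k)*erf(sqrt(2)*b*sqrt(1/k)/2)


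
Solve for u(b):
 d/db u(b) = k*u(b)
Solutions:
 u(b) = C1*exp(b*k)


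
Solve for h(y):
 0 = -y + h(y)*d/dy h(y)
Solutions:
 h(y) = -sqrt(C1 + y^2)
 h(y) = sqrt(C1 + y^2)


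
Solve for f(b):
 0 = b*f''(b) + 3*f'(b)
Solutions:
 f(b) = C1 + C2/b^2


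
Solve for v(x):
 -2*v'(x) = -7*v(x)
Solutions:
 v(x) = C1*exp(7*x/2)


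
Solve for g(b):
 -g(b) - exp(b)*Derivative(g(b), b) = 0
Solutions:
 g(b) = C1*exp(exp(-b))


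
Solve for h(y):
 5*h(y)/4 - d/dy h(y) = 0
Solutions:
 h(y) = C1*exp(5*y/4)


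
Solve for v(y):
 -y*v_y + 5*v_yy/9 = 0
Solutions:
 v(y) = C1 + C2*erfi(3*sqrt(10)*y/10)


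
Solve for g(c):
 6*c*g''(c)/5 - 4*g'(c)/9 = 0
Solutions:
 g(c) = C1 + C2*c^(37/27)


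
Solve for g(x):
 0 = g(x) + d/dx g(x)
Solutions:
 g(x) = C1*exp(-x)


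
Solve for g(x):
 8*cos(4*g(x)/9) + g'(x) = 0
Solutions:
 8*x - 9*log(sin(4*g(x)/9) - 1)/8 + 9*log(sin(4*g(x)/9) + 1)/8 = C1


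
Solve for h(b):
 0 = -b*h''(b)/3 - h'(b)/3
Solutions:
 h(b) = C1 + C2*log(b)


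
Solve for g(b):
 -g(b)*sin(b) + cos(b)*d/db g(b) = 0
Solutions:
 g(b) = C1/cos(b)


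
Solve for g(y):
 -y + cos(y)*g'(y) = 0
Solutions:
 g(y) = C1 + Integral(y/cos(y), y)


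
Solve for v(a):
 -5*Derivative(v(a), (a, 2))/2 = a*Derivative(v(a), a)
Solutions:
 v(a) = C1 + C2*erf(sqrt(5)*a/5)


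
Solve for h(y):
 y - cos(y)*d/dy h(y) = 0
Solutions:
 h(y) = C1 + Integral(y/cos(y), y)


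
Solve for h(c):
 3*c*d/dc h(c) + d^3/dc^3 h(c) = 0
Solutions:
 h(c) = C1 + Integral(C2*airyai(-3^(1/3)*c) + C3*airybi(-3^(1/3)*c), c)


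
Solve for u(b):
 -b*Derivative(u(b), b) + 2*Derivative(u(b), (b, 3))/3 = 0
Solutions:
 u(b) = C1 + Integral(C2*airyai(2^(2/3)*3^(1/3)*b/2) + C3*airybi(2^(2/3)*3^(1/3)*b/2), b)


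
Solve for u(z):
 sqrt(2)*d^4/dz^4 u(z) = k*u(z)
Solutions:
 u(z) = C1*exp(-2^(7/8)*k^(1/4)*z/2) + C2*exp(2^(7/8)*k^(1/4)*z/2) + C3*exp(-2^(7/8)*I*k^(1/4)*z/2) + C4*exp(2^(7/8)*I*k^(1/4)*z/2)


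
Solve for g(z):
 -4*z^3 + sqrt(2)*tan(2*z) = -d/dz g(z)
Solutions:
 g(z) = C1 + z^4 + sqrt(2)*log(cos(2*z))/2


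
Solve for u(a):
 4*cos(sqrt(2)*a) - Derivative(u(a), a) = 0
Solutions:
 u(a) = C1 + 2*sqrt(2)*sin(sqrt(2)*a)


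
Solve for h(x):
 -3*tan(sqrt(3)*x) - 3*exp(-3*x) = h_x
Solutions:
 h(x) = C1 - sqrt(3)*log(tan(sqrt(3)*x)^2 + 1)/2 + exp(-3*x)


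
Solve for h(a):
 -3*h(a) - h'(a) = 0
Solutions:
 h(a) = C1*exp(-3*a)


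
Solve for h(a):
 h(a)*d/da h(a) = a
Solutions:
 h(a) = -sqrt(C1 + a^2)
 h(a) = sqrt(C1 + a^2)


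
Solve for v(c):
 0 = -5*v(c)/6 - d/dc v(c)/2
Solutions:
 v(c) = C1*exp(-5*c/3)


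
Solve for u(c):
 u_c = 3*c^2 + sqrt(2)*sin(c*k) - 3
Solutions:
 u(c) = C1 + c^3 - 3*c - sqrt(2)*cos(c*k)/k


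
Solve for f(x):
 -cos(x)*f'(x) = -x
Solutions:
 f(x) = C1 + Integral(x/cos(x), x)


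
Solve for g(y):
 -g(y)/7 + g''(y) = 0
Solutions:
 g(y) = C1*exp(-sqrt(7)*y/7) + C2*exp(sqrt(7)*y/7)


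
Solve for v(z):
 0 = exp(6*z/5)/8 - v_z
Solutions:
 v(z) = C1 + 5*exp(6*z/5)/48


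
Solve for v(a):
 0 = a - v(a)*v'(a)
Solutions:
 v(a) = -sqrt(C1 + a^2)
 v(a) = sqrt(C1 + a^2)


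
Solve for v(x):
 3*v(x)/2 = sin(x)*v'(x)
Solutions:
 v(x) = C1*(cos(x) - 1)^(3/4)/(cos(x) + 1)^(3/4)


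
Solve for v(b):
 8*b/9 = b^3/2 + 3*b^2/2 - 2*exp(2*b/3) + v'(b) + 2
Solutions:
 v(b) = C1 - b^4/8 - b^3/2 + 4*b^2/9 - 2*b + 3*exp(2*b/3)


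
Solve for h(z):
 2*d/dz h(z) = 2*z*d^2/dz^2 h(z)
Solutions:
 h(z) = C1 + C2*z^2


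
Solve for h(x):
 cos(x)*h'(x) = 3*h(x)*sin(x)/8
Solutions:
 h(x) = C1/cos(x)^(3/8)


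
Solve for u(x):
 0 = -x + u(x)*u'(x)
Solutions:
 u(x) = -sqrt(C1 + x^2)
 u(x) = sqrt(C1 + x^2)


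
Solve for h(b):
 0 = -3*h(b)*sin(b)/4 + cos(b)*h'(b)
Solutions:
 h(b) = C1/cos(b)^(3/4)


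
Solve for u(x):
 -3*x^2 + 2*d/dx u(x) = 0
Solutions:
 u(x) = C1 + x^3/2


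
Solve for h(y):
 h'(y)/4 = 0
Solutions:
 h(y) = C1


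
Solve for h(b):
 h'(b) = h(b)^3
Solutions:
 h(b) = -sqrt(2)*sqrt(-1/(C1 + b))/2
 h(b) = sqrt(2)*sqrt(-1/(C1 + b))/2


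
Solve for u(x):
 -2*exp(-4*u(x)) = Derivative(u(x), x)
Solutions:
 u(x) = log(-I*(C1 - 8*x)^(1/4))
 u(x) = log(I*(C1 - 8*x)^(1/4))
 u(x) = log(-(C1 - 8*x)^(1/4))
 u(x) = log(C1 - 8*x)/4


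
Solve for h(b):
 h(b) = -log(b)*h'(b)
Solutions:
 h(b) = C1*exp(-li(b))


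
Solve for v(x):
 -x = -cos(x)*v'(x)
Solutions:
 v(x) = C1 + Integral(x/cos(x), x)


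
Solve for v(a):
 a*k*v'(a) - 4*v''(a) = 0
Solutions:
 v(a) = Piecewise((-sqrt(2)*sqrt(pi)*C1*erf(sqrt(2)*a*sqrt(-k)/4)/sqrt(-k) - C2, (k > 0) | (k < 0)), (-C1*a - C2, True))


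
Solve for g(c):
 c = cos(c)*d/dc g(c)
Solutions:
 g(c) = C1 + Integral(c/cos(c), c)


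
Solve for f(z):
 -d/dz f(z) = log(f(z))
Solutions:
 li(f(z)) = C1 - z


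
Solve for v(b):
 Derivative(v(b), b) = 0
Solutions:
 v(b) = C1


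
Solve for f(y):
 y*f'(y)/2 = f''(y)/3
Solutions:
 f(y) = C1 + C2*erfi(sqrt(3)*y/2)


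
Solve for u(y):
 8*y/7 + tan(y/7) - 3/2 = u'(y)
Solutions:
 u(y) = C1 + 4*y^2/7 - 3*y/2 - 7*log(cos(y/7))


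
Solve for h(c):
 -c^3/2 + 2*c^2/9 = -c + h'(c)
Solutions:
 h(c) = C1 - c^4/8 + 2*c^3/27 + c^2/2


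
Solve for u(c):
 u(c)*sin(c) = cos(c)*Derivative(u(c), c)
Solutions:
 u(c) = C1/cos(c)


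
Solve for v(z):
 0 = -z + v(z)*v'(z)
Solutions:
 v(z) = -sqrt(C1 + z^2)
 v(z) = sqrt(C1 + z^2)


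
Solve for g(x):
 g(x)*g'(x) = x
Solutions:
 g(x) = -sqrt(C1 + x^2)
 g(x) = sqrt(C1 + x^2)


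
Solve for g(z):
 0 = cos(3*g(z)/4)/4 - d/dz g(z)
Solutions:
 -z/4 - 2*log(sin(3*g(z)/4) - 1)/3 + 2*log(sin(3*g(z)/4) + 1)/3 = C1


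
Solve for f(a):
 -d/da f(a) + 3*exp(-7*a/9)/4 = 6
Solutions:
 f(a) = C1 - 6*a - 27*exp(-7*a/9)/28


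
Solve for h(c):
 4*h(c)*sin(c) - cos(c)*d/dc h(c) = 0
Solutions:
 h(c) = C1/cos(c)^4


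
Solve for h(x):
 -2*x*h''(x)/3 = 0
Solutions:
 h(x) = C1 + C2*x


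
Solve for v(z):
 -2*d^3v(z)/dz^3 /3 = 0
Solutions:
 v(z) = C1 + C2*z + C3*z^2


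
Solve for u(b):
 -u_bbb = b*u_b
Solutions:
 u(b) = C1 + Integral(C2*airyai(-b) + C3*airybi(-b), b)


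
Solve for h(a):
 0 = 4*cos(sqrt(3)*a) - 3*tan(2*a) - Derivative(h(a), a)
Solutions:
 h(a) = C1 + 3*log(cos(2*a))/2 + 4*sqrt(3)*sin(sqrt(3)*a)/3


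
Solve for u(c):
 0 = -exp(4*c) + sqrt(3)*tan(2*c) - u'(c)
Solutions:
 u(c) = C1 - exp(4*c)/4 - sqrt(3)*log(cos(2*c))/2


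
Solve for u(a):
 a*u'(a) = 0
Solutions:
 u(a) = C1


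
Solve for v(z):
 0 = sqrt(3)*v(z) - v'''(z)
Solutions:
 v(z) = C3*exp(3^(1/6)*z) + (C1*sin(3^(2/3)*z/2) + C2*cos(3^(2/3)*z/2))*exp(-3^(1/6)*z/2)


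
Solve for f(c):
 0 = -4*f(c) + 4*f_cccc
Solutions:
 f(c) = C1*exp(-c) + C2*exp(c) + C3*sin(c) + C4*cos(c)


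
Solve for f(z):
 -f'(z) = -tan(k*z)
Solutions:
 f(z) = C1 + Piecewise((-log(cos(k*z))/k, Ne(k, 0)), (0, True))


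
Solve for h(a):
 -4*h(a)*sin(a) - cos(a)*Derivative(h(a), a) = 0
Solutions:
 h(a) = C1*cos(a)^4


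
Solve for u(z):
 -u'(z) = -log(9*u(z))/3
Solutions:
 -3*Integral(1/(log(_y) + 2*log(3)), (_y, u(z))) = C1 - z


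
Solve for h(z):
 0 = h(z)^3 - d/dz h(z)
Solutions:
 h(z) = -sqrt(2)*sqrt(-1/(C1 + z))/2
 h(z) = sqrt(2)*sqrt(-1/(C1 + z))/2


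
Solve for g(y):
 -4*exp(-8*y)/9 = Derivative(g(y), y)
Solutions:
 g(y) = C1 + exp(-8*y)/18


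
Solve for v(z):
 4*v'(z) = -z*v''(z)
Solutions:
 v(z) = C1 + C2/z^3


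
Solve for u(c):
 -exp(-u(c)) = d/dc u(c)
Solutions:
 u(c) = log(C1 - c)


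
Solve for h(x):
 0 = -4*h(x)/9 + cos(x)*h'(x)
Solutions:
 h(x) = C1*(sin(x) + 1)^(2/9)/(sin(x) - 1)^(2/9)


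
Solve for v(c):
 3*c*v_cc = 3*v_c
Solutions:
 v(c) = C1 + C2*c^2


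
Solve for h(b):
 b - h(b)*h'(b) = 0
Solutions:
 h(b) = -sqrt(C1 + b^2)
 h(b) = sqrt(C1 + b^2)


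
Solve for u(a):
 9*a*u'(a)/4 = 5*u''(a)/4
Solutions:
 u(a) = C1 + C2*erfi(3*sqrt(10)*a/10)


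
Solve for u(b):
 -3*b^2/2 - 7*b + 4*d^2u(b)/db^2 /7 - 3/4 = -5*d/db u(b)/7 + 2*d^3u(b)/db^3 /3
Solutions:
 u(b) = C1 + C2*exp(b*(6 - sqrt(246))/14) + C3*exp(b*(6 + sqrt(246))/14) + 7*b^3/10 + 161*b^2/50 - 91*b/500


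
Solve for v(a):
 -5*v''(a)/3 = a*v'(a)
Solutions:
 v(a) = C1 + C2*erf(sqrt(30)*a/10)


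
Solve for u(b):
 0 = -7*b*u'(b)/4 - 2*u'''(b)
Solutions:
 u(b) = C1 + Integral(C2*airyai(-7^(1/3)*b/2) + C3*airybi(-7^(1/3)*b/2), b)


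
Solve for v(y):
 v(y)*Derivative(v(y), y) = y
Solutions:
 v(y) = -sqrt(C1 + y^2)
 v(y) = sqrt(C1 + y^2)


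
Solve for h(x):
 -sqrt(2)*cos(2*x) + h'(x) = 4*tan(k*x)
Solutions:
 h(x) = C1 + 4*Piecewise((-log(cos(k*x))/k, Ne(k, 0)), (0, True)) + sqrt(2)*sin(2*x)/2


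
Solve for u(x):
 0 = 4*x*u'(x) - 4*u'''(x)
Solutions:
 u(x) = C1 + Integral(C2*airyai(x) + C3*airybi(x), x)


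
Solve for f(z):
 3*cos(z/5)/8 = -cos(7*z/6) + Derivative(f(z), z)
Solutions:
 f(z) = C1 + 15*sin(z/5)/8 + 6*sin(7*z/6)/7


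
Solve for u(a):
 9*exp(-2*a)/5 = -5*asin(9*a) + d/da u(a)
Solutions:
 u(a) = C1 + 5*a*asin(9*a) + 5*sqrt(1 - 81*a^2)/9 - 9*exp(-2*a)/10


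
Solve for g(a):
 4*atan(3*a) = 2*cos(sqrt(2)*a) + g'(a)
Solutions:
 g(a) = C1 + 4*a*atan(3*a) - 2*log(9*a^2 + 1)/3 - sqrt(2)*sin(sqrt(2)*a)


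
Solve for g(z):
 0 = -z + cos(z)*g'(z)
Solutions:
 g(z) = C1 + Integral(z/cos(z), z)


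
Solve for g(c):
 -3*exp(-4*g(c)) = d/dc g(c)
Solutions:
 g(c) = log(-I*(C1 - 12*c)^(1/4))
 g(c) = log(I*(C1 - 12*c)^(1/4))
 g(c) = log(-(C1 - 12*c)^(1/4))
 g(c) = log(C1 - 12*c)/4


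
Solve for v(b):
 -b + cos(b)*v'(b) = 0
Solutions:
 v(b) = C1 + Integral(b/cos(b), b)


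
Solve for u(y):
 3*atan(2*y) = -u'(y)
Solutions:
 u(y) = C1 - 3*y*atan(2*y) + 3*log(4*y^2 + 1)/4


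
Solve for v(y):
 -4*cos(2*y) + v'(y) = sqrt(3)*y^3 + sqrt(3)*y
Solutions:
 v(y) = C1 + sqrt(3)*y^4/4 + sqrt(3)*y^2/2 + 2*sin(2*y)


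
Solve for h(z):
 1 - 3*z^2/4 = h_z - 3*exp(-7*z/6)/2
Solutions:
 h(z) = C1 - z^3/4 + z - 9*exp(-7*z/6)/7


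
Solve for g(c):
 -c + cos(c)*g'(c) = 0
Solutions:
 g(c) = C1 + Integral(c/cos(c), c)


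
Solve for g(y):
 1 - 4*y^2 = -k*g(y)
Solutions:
 g(y) = (4*y^2 - 1)/k


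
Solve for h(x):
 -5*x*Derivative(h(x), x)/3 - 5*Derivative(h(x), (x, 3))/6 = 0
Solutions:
 h(x) = C1 + Integral(C2*airyai(-2^(1/3)*x) + C3*airybi(-2^(1/3)*x), x)


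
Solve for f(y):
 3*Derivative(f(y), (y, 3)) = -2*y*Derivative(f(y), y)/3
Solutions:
 f(y) = C1 + Integral(C2*airyai(-6^(1/3)*y/3) + C3*airybi(-6^(1/3)*y/3), y)


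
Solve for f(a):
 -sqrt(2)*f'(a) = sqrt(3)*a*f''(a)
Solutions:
 f(a) = C1 + C2*a^(1 - sqrt(6)/3)


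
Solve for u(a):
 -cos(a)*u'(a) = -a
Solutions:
 u(a) = C1 + Integral(a/cos(a), a)


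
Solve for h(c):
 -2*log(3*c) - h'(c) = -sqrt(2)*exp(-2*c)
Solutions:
 h(c) = C1 - 2*c*log(c) + 2*c*(1 - log(3)) - sqrt(2)*exp(-2*c)/2


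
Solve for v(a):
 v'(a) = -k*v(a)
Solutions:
 v(a) = C1*exp(-a*k)


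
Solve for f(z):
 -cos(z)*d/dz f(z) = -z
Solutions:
 f(z) = C1 + Integral(z/cos(z), z)


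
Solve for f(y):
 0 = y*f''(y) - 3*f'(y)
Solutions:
 f(y) = C1 + C2*y^4


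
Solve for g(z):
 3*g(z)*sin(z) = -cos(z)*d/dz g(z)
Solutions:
 g(z) = C1*cos(z)^3


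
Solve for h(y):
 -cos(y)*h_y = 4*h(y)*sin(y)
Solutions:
 h(y) = C1*cos(y)^4


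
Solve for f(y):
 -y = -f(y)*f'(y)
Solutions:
 f(y) = -sqrt(C1 + y^2)
 f(y) = sqrt(C1 + y^2)


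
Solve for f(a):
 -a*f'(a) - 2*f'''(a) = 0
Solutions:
 f(a) = C1 + Integral(C2*airyai(-2^(2/3)*a/2) + C3*airybi(-2^(2/3)*a/2), a)


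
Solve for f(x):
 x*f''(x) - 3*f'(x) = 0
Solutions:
 f(x) = C1 + C2*x^4


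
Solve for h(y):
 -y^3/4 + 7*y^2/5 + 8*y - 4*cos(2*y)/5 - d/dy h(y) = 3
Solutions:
 h(y) = C1 - y^4/16 + 7*y^3/15 + 4*y^2 - 3*y - 2*sin(2*y)/5


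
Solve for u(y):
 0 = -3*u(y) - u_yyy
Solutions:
 u(y) = C3*exp(-3^(1/3)*y) + (C1*sin(3^(5/6)*y/2) + C2*cos(3^(5/6)*y/2))*exp(3^(1/3)*y/2)


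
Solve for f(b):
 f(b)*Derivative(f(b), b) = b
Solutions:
 f(b) = -sqrt(C1 + b^2)
 f(b) = sqrt(C1 + b^2)


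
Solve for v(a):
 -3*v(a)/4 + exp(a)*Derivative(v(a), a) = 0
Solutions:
 v(a) = C1*exp(-3*exp(-a)/4)


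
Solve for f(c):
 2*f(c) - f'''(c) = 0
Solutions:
 f(c) = C3*exp(2^(1/3)*c) + (C1*sin(2^(1/3)*sqrt(3)*c/2) + C2*cos(2^(1/3)*sqrt(3)*c/2))*exp(-2^(1/3)*c/2)


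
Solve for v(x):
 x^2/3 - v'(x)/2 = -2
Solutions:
 v(x) = C1 + 2*x^3/9 + 4*x


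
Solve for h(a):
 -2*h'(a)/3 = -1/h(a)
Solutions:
 h(a) = -sqrt(C1 + 3*a)
 h(a) = sqrt(C1 + 3*a)


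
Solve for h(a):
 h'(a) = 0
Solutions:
 h(a) = C1


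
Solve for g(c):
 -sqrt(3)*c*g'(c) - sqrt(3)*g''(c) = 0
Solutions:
 g(c) = C1 + C2*erf(sqrt(2)*c/2)


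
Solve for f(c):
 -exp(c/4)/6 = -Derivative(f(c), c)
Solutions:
 f(c) = C1 + 2*exp(c/4)/3


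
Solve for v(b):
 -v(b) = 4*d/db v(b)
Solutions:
 v(b) = C1*exp(-b/4)


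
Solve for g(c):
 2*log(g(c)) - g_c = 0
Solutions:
 li(g(c)) = C1 + 2*c


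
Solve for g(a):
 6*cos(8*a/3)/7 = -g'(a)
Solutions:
 g(a) = C1 - 9*sin(8*a/3)/28


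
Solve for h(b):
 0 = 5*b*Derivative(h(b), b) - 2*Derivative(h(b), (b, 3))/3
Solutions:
 h(b) = C1 + Integral(C2*airyai(15^(1/3)*2^(2/3)*b/2) + C3*airybi(15^(1/3)*2^(2/3)*b/2), b)


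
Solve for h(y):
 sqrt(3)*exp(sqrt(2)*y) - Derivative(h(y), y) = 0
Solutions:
 h(y) = C1 + sqrt(6)*exp(sqrt(2)*y)/2


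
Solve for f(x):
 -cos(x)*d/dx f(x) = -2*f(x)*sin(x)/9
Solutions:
 f(x) = C1/cos(x)^(2/9)


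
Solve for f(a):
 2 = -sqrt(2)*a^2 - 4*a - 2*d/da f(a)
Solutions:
 f(a) = C1 - sqrt(2)*a^3/6 - a^2 - a


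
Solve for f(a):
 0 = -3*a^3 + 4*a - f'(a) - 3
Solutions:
 f(a) = C1 - 3*a^4/4 + 2*a^2 - 3*a


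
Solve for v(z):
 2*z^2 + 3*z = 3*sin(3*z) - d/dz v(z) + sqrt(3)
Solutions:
 v(z) = C1 - 2*z^3/3 - 3*z^2/2 + sqrt(3)*z - cos(3*z)


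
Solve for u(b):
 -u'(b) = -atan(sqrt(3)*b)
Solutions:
 u(b) = C1 + b*atan(sqrt(3)*b) - sqrt(3)*log(3*b^2 + 1)/6


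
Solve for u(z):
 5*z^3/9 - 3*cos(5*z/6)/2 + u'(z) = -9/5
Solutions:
 u(z) = C1 - 5*z^4/36 - 9*z/5 + 9*sin(5*z/6)/5


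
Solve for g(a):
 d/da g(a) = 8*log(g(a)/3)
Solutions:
 Integral(1/(-log(_y) + log(3)), (_y, g(a)))/8 = C1 - a


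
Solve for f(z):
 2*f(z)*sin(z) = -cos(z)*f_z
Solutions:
 f(z) = C1*cos(z)^2


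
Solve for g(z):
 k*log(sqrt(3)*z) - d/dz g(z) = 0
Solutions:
 g(z) = C1 + k*z*log(z) - k*z + k*z*log(3)/2


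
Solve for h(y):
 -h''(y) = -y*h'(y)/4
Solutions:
 h(y) = C1 + C2*erfi(sqrt(2)*y/4)


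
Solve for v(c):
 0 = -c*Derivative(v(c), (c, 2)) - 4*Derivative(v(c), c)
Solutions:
 v(c) = C1 + C2/c^3


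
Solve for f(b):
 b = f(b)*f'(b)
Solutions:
 f(b) = -sqrt(C1 + b^2)
 f(b) = sqrt(C1 + b^2)


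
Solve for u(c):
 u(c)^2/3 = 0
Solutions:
 u(c) = 0


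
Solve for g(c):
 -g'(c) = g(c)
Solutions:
 g(c) = C1*exp(-c)


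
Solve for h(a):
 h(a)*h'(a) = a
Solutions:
 h(a) = -sqrt(C1 + a^2)
 h(a) = sqrt(C1 + a^2)


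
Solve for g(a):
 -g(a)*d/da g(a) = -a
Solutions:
 g(a) = -sqrt(C1 + a^2)
 g(a) = sqrt(C1 + a^2)


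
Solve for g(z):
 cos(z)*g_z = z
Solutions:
 g(z) = C1 + Integral(z/cos(z), z)


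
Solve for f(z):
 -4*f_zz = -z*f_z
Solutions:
 f(z) = C1 + C2*erfi(sqrt(2)*z/4)


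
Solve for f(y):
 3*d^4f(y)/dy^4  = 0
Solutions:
 f(y) = C1 + C2*y + C3*y^2 + C4*y^3


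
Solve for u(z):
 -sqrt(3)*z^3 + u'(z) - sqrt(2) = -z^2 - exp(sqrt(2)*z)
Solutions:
 u(z) = C1 + sqrt(3)*z^4/4 - z^3/3 + sqrt(2)*z - sqrt(2)*exp(sqrt(2)*z)/2


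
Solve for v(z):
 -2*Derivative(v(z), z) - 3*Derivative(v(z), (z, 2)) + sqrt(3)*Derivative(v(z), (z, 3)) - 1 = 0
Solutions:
 v(z) = C1 + C2*exp(sqrt(3)*z*(3 - sqrt(9 + 8*sqrt(3)))/6) + C3*exp(sqrt(3)*z*(3 + sqrt(9 + 8*sqrt(3)))/6) - z/2


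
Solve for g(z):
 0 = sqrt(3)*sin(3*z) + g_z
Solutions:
 g(z) = C1 + sqrt(3)*cos(3*z)/3


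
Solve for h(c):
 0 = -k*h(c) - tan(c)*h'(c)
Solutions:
 h(c) = C1*exp(-k*log(sin(c)))


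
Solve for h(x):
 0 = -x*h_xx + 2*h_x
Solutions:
 h(x) = C1 + C2*x^3


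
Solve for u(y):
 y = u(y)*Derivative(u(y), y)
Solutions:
 u(y) = -sqrt(C1 + y^2)
 u(y) = sqrt(C1 + y^2)


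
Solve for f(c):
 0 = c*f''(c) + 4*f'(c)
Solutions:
 f(c) = C1 + C2/c^3


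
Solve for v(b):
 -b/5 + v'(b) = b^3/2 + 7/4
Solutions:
 v(b) = C1 + b^4/8 + b^2/10 + 7*b/4


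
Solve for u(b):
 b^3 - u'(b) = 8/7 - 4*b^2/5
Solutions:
 u(b) = C1 + b^4/4 + 4*b^3/15 - 8*b/7


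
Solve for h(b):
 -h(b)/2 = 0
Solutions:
 h(b) = 0


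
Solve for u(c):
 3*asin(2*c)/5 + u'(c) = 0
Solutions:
 u(c) = C1 - 3*c*asin(2*c)/5 - 3*sqrt(1 - 4*c^2)/10


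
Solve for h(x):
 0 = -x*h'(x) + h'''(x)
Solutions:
 h(x) = C1 + Integral(C2*airyai(x) + C3*airybi(x), x)


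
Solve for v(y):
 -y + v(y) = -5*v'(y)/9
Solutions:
 v(y) = C1*exp(-9*y/5) + y - 5/9


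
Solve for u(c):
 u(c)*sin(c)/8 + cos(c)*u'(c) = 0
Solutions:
 u(c) = C1*cos(c)^(1/8)


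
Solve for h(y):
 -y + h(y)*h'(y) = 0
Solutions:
 h(y) = -sqrt(C1 + y^2)
 h(y) = sqrt(C1 + y^2)


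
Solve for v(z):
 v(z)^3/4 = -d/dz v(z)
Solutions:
 v(z) = -sqrt(2)*sqrt(-1/(C1 - z))
 v(z) = sqrt(2)*sqrt(-1/(C1 - z))


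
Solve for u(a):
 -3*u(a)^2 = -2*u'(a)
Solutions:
 u(a) = -2/(C1 + 3*a)


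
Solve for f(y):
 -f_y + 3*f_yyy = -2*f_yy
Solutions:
 f(y) = C1 + C2*exp(-y) + C3*exp(y/3)


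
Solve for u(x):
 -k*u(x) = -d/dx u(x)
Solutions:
 u(x) = C1*exp(k*x)


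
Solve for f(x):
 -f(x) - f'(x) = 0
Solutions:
 f(x) = C1*exp(-x)


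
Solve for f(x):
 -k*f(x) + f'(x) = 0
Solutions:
 f(x) = C1*exp(k*x)


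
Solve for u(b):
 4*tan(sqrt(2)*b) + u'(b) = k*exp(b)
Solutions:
 u(b) = C1 + k*exp(b) + 2*sqrt(2)*log(cos(sqrt(2)*b))


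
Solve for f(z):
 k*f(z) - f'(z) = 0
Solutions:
 f(z) = C1*exp(k*z)


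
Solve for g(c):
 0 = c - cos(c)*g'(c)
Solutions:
 g(c) = C1 + Integral(c/cos(c), c)


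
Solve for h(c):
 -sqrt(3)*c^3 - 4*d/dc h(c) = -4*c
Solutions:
 h(c) = C1 - sqrt(3)*c^4/16 + c^2/2


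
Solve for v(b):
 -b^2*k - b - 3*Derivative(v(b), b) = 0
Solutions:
 v(b) = C1 - b^3*k/9 - b^2/6


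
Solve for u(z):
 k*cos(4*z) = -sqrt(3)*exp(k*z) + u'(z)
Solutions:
 u(z) = C1 + k*sin(4*z)/4 + sqrt(3)*exp(k*z)/k


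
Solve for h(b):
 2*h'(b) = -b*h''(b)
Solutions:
 h(b) = C1 + C2/b


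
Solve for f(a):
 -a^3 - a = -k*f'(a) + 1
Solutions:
 f(a) = C1 + a^4/(4*k) + a^2/(2*k) + a/k


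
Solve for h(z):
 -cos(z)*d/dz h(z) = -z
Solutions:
 h(z) = C1 + Integral(z/cos(z), z)


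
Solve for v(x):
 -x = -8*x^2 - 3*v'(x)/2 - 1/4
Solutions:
 v(x) = C1 - 16*x^3/9 + x^2/3 - x/6


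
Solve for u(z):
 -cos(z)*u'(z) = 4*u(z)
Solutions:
 u(z) = C1*(sin(z)^2 - 2*sin(z) + 1)/(sin(z)^2 + 2*sin(z) + 1)


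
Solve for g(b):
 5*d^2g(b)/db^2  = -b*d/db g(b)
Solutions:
 g(b) = C1 + C2*erf(sqrt(10)*b/10)


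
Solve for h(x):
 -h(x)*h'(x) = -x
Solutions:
 h(x) = -sqrt(C1 + x^2)
 h(x) = sqrt(C1 + x^2)


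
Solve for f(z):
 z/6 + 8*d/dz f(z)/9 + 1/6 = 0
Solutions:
 f(z) = C1 - 3*z^2/32 - 3*z/16


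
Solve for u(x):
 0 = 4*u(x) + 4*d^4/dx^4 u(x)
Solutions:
 u(x) = (C1*sin(sqrt(2)*x/2) + C2*cos(sqrt(2)*x/2))*exp(-sqrt(2)*x/2) + (C3*sin(sqrt(2)*x/2) + C4*cos(sqrt(2)*x/2))*exp(sqrt(2)*x/2)


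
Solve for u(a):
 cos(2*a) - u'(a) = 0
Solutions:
 u(a) = C1 + sin(2*a)/2


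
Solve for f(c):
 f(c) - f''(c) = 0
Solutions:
 f(c) = C1*exp(-c) + C2*exp(c)


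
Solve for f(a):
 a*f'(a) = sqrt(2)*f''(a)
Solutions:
 f(a) = C1 + C2*erfi(2^(1/4)*a/2)


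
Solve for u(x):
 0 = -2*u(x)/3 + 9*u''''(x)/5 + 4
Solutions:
 u(x) = C1*exp(-30^(1/4)*x/3) + C2*exp(30^(1/4)*x/3) + C3*sin(30^(1/4)*x/3) + C4*cos(30^(1/4)*x/3) + 6


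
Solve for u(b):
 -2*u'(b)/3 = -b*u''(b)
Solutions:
 u(b) = C1 + C2*b^(5/3)


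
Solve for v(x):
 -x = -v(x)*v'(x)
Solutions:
 v(x) = -sqrt(C1 + x^2)
 v(x) = sqrt(C1 + x^2)


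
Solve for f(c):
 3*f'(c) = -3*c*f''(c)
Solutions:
 f(c) = C1 + C2*log(c)


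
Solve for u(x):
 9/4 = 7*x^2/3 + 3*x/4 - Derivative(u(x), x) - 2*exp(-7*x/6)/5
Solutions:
 u(x) = C1 + 7*x^3/9 + 3*x^2/8 - 9*x/4 + 12*exp(-7*x/6)/35


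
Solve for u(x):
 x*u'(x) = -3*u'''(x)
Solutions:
 u(x) = C1 + Integral(C2*airyai(-3^(2/3)*x/3) + C3*airybi(-3^(2/3)*x/3), x)


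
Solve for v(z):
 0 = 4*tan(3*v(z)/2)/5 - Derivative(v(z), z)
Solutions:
 v(z) = -2*asin(C1*exp(6*z/5))/3 + 2*pi/3
 v(z) = 2*asin(C1*exp(6*z/5))/3


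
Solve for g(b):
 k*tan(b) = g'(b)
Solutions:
 g(b) = C1 - k*log(cos(b))


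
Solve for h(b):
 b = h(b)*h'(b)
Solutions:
 h(b) = -sqrt(C1 + b^2)
 h(b) = sqrt(C1 + b^2)


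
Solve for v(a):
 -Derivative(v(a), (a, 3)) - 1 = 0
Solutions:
 v(a) = C1 + C2*a + C3*a^2 - a^3/6


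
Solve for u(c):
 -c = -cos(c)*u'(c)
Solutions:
 u(c) = C1 + Integral(c/cos(c), c)


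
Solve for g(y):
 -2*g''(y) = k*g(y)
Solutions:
 g(y) = C1*exp(-sqrt(2)*y*sqrt(-k)/2) + C2*exp(sqrt(2)*y*sqrt(-k)/2)


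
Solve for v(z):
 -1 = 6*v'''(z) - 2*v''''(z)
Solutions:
 v(z) = C1 + C2*z + C3*z^2 + C4*exp(3*z) - z^3/36


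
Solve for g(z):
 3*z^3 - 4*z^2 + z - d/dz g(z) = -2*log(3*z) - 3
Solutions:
 g(z) = C1 + 3*z^4/4 - 4*z^3/3 + z^2/2 + 2*z*log(z) + z + z*log(9)


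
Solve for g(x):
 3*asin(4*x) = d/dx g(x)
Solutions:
 g(x) = C1 + 3*x*asin(4*x) + 3*sqrt(1 - 16*x^2)/4


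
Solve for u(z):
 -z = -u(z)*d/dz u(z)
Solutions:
 u(z) = -sqrt(C1 + z^2)
 u(z) = sqrt(C1 + z^2)


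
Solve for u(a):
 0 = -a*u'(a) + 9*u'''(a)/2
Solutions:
 u(a) = C1 + Integral(C2*airyai(6^(1/3)*a/3) + C3*airybi(6^(1/3)*a/3), a)


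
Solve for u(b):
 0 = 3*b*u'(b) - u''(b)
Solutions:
 u(b) = C1 + C2*erfi(sqrt(6)*b/2)


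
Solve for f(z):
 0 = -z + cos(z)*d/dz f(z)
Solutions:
 f(z) = C1 + Integral(z/cos(z), z)


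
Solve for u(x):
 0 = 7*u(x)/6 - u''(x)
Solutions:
 u(x) = C1*exp(-sqrt(42)*x/6) + C2*exp(sqrt(42)*x/6)


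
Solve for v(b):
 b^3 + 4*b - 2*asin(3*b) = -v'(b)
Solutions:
 v(b) = C1 - b^4/4 - 2*b^2 + 2*b*asin(3*b) + 2*sqrt(1 - 9*b^2)/3


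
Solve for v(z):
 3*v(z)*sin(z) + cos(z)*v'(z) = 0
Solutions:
 v(z) = C1*cos(z)^3


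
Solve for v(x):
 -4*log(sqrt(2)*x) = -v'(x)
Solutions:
 v(x) = C1 + 4*x*log(x) - 4*x + x*log(4)


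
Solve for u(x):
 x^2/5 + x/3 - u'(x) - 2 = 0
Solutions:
 u(x) = C1 + x^3/15 + x^2/6 - 2*x


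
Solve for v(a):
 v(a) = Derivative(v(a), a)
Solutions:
 v(a) = C1*exp(a)


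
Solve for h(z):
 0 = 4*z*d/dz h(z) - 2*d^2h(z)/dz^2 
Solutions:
 h(z) = C1 + C2*erfi(z)


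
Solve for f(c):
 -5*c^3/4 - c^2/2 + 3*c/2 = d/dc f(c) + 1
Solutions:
 f(c) = C1 - 5*c^4/16 - c^3/6 + 3*c^2/4 - c


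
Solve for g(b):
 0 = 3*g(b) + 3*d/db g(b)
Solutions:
 g(b) = C1*exp(-b)


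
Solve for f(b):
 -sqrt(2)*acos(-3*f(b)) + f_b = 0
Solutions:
 Integral(1/acos(-3*_y), (_y, f(b))) = C1 + sqrt(2)*b


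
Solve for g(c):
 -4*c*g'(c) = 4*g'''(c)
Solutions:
 g(c) = C1 + Integral(C2*airyai(-c) + C3*airybi(-c), c)


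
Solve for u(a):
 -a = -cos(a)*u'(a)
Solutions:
 u(a) = C1 + Integral(a/cos(a), a)


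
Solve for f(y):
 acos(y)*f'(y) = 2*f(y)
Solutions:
 f(y) = C1*exp(2*Integral(1/acos(y), y))


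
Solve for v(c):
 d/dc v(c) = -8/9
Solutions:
 v(c) = C1 - 8*c/9


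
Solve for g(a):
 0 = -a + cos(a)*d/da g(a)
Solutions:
 g(a) = C1 + Integral(a/cos(a), a)


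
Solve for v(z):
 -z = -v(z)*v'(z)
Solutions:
 v(z) = -sqrt(C1 + z^2)
 v(z) = sqrt(C1 + z^2)


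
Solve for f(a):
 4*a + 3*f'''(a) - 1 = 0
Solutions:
 f(a) = C1 + C2*a + C3*a^2 - a^4/18 + a^3/18


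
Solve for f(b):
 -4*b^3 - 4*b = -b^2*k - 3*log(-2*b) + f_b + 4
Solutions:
 f(b) = C1 - b^4 + b^3*k/3 - 2*b^2 + 3*b*log(-b) + b*(-7 + 3*log(2))


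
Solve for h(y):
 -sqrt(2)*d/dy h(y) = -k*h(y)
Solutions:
 h(y) = C1*exp(sqrt(2)*k*y/2)


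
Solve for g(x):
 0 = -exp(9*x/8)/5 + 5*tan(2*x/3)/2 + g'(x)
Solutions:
 g(x) = C1 + 8*exp(9*x/8)/45 + 15*log(cos(2*x/3))/4


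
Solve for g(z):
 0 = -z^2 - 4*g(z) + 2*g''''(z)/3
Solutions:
 g(z) = C1*exp(-6^(1/4)*z) + C2*exp(6^(1/4)*z) + C3*sin(6^(1/4)*z) + C4*cos(6^(1/4)*z) - z^2/4


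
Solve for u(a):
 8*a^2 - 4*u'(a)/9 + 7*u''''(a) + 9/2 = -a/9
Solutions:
 u(a) = C1 + C4*exp(147^(1/3)*2^(2/3)*a/21) + 6*a^3 + a^2/8 + 81*a/8 + (C2*sin(14^(2/3)*3^(5/6)*a/42) + C3*cos(14^(2/3)*3^(5/6)*a/42))*exp(-147^(1/3)*2^(2/3)*a/42)


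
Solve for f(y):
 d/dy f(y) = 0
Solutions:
 f(y) = C1


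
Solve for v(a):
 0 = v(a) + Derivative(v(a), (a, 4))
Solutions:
 v(a) = (C1*sin(sqrt(2)*a/2) + C2*cos(sqrt(2)*a/2))*exp(-sqrt(2)*a/2) + (C3*sin(sqrt(2)*a/2) + C4*cos(sqrt(2)*a/2))*exp(sqrt(2)*a/2)


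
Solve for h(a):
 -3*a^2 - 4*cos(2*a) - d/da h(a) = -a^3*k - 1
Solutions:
 h(a) = C1 + a^4*k/4 - a^3 + a - 2*sin(2*a)


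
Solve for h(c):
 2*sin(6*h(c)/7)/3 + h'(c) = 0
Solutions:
 2*c/3 + 7*log(cos(6*h(c)/7) - 1)/12 - 7*log(cos(6*h(c)/7) + 1)/12 = C1


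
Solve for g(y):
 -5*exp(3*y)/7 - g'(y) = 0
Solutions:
 g(y) = C1 - 5*exp(3*y)/21


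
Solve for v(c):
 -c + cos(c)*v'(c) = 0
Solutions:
 v(c) = C1 + Integral(c/cos(c), c)


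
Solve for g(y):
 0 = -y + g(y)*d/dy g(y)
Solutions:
 g(y) = -sqrt(C1 + y^2)
 g(y) = sqrt(C1 + y^2)


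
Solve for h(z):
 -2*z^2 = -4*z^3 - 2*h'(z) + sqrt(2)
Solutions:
 h(z) = C1 - z^4/2 + z^3/3 + sqrt(2)*z/2


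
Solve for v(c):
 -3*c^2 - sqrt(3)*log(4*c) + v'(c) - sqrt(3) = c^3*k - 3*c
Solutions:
 v(c) = C1 + c^4*k/4 + c^3 - 3*c^2/2 + sqrt(3)*c*log(c) + 2*sqrt(3)*c*log(2)


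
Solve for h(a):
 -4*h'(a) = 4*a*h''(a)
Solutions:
 h(a) = C1 + C2*log(a)


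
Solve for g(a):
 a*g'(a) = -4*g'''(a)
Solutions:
 g(a) = C1 + Integral(C2*airyai(-2^(1/3)*a/2) + C3*airybi(-2^(1/3)*a/2), a)
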